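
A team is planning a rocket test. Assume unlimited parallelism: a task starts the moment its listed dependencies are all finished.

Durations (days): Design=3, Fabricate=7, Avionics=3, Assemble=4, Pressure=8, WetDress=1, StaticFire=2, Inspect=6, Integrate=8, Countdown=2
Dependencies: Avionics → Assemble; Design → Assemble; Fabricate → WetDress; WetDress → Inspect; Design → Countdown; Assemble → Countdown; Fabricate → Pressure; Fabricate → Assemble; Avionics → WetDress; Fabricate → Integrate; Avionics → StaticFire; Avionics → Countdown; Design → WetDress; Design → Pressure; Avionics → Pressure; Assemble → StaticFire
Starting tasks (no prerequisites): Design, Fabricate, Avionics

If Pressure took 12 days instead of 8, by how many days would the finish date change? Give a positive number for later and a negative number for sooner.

The binding path is Fabricate→Pressure = 7+8 = 15; finish at 15 days.
Since Pressure is critical, the +4 change carries straight to that chain (now 19 days).
The critical path is still Fabricate→Pressure; finish is now 19 days.
Change in finish: 19 − 15 = +4 days.

4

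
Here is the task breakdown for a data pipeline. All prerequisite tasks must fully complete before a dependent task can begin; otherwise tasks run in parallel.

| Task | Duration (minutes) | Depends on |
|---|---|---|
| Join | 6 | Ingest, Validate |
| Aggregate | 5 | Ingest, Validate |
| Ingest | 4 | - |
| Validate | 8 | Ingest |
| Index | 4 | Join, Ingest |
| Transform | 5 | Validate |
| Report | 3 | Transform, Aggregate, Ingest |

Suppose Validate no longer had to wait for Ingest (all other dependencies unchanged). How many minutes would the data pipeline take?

Before: longest chain Ingest→Validate→Join→Index = 4+8+6+4 = 22, finish 22.
Without Ingest→Validate, Validate's earliest start moves from 4 to 0.
After: Validate→Join→Index = 8+6+4 = 18 → 18 minutes.

18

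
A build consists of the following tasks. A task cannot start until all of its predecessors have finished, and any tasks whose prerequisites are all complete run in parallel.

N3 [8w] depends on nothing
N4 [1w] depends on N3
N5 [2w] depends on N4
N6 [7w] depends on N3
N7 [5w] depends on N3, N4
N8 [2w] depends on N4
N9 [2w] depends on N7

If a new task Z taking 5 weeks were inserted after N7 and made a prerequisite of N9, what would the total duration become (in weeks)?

Originally the build takes 16 weeks.
With Z inserted, N9 now waits for max(N7, Z).
New critical path: N3→N4→N7→Z→N9 = 8+1+5+5+2 = 21 ⇒ 21 weeks.

21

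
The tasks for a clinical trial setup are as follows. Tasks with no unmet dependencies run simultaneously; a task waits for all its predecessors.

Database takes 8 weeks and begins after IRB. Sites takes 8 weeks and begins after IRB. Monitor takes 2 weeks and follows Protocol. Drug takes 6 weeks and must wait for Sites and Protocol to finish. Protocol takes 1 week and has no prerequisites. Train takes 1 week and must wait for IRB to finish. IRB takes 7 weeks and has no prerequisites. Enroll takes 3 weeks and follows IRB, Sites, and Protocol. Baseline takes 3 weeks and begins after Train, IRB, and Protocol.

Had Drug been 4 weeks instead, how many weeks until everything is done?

19

As given, the longest chain is IRB→Sites→Drug = 7+8+6 = 21, so the finish is 21 weeks.
Drug lies on that path, so at 4 weeks the path becomes 19 weeks.
No other chain overtakes it, so the finish is 19 weeks.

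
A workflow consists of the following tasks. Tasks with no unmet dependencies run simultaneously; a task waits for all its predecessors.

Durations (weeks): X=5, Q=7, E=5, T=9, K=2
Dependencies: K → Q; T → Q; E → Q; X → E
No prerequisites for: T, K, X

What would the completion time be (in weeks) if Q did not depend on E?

16

Original critical path: X→E→Q = 5+5+7 = 17 ⇒ 17 weeks.
Without E→Q, Q's earliest start moves from 10 to 9.
New critical path: T→Q = 9+7 = 16 ⇒ 16 weeks.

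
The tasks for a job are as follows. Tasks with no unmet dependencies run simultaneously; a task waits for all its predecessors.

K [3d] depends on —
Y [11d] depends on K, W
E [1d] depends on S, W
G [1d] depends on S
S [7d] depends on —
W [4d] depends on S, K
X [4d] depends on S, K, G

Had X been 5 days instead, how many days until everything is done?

Critical path before the change: S→W→Y = 7+4+11 = 22 giving 22 days.
X is off the critical path — its longest chain is 12 days, giving 10 of slack.
That remains the longest chain; total 22 days.

22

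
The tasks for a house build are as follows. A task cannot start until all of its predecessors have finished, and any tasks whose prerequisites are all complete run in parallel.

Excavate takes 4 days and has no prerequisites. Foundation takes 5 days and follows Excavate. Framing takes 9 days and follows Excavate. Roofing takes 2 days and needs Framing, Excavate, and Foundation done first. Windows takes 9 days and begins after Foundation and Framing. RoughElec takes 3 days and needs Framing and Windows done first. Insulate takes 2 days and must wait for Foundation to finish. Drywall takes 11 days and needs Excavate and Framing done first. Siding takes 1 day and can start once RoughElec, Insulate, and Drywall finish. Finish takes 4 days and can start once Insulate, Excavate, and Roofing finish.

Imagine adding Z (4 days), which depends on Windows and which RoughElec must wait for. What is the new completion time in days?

Originally the job takes 26 days.
With Z inserted, RoughElec now waits for max(Framing, Windows, Z).
New critical path: Excavate→Framing→Windows→Z→RoughElec→Siding = 4+9+9+4+3+1 = 30 ⇒ 30 days.

30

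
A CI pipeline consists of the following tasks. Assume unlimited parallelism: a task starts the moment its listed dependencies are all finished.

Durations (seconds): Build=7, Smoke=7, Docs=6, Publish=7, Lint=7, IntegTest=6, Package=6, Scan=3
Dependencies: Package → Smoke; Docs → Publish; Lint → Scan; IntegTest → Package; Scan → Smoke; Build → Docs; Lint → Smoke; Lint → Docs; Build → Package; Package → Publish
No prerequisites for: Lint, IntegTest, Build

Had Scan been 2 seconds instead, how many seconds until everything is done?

20

Actual critical path: Lint→Docs→Publish = 7+6+7 = 20 ⇒ 20 seconds.
Scan has 3 seconds of float (longest path through it is 17).
That remains the longest chain; total 20 seconds.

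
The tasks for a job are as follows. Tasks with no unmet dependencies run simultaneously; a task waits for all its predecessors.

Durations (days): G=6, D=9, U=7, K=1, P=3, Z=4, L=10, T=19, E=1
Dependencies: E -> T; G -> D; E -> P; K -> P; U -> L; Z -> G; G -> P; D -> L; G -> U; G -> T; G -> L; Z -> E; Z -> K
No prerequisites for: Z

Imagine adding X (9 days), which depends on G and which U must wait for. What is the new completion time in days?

36

Originally the job takes 29 days.
With X inserted, U now waits for max(G, X).
New critical path: Z→G→X→U→L = 4+6+9+7+10 = 36 ⇒ 36 days.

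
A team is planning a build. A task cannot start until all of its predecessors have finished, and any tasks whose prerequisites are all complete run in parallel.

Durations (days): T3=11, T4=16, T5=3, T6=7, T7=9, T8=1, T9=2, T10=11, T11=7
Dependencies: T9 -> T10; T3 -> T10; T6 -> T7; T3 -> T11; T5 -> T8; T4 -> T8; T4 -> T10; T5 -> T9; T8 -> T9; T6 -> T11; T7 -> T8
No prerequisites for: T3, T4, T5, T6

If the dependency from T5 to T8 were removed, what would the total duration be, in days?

With the dependency in place, T4→T8→T9→T10 = 16+1+2+11 = 30 sets the finish at 30 days.
Dropping T5→T8 doesn't change T8's earliest start (16); another predecessor still binds.
After: T4→T8→T9→T10 = 16+1+2+11 = 30 → 30 days.

30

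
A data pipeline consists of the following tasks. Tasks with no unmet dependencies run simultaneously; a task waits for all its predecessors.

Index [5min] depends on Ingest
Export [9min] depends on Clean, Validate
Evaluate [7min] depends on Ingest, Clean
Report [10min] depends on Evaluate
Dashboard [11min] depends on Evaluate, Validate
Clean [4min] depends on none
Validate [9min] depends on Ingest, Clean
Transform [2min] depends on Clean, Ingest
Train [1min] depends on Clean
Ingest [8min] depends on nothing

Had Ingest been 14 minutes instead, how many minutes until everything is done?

As given, the longest chain is Ingest→Validate→Dashboard = 8+9+11 = 28, so the finish is 28 minutes.
Ingest lies on that path, so at 14 minutes the path becomes 34 minutes.
The critical path is still Ingest→Validate→Dashboard; finish is now 34 minutes.

34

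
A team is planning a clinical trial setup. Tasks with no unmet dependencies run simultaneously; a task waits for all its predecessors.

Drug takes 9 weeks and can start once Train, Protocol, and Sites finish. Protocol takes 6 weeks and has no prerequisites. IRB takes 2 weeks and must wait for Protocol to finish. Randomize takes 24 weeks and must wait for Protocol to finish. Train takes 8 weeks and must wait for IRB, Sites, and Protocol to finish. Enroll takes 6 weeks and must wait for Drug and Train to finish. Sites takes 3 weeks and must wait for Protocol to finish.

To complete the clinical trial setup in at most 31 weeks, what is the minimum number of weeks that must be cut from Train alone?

1

Current finish: 32 weeks; target: 31.
Train is on every critical path, so each week cut from Train cuts the finish by one (this holds down to a finish of 30).
Need 32 − 31 = 1 week off Train → Train becomes 7 weeks, finish becomes 31.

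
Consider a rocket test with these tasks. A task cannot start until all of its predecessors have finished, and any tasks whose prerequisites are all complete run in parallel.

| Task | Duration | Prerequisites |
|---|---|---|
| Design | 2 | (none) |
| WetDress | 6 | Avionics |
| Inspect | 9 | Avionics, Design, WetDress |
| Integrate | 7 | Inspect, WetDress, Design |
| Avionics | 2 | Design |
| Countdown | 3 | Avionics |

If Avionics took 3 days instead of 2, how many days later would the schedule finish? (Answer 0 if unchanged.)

Critical path before the change: Design→Avionics→WetDress→Inspect→Integrate = 2+2+6+9+7 = 26 giving 26 days.
Avionics is on the critical path; changing it to 3 makes that path 27 days.
No other chain overtakes it, so the finish is 27 days.
Change in finish: 27 − 26 = +1 days.

1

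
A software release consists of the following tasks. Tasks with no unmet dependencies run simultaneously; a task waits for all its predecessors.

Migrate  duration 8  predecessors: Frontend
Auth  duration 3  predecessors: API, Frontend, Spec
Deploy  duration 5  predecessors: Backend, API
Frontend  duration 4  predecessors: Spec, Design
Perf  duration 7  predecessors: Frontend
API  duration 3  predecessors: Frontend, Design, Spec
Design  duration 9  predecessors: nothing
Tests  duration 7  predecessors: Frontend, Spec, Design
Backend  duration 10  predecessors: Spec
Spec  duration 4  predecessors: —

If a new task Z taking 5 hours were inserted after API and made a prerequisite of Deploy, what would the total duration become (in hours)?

26

Originally the project takes 21 hours.
With Z inserted, Deploy now waits for max(Backend, API, Z).
New critical path: Design→Frontend→API→Z→Deploy = 9+4+3+5+5 = 26 ⇒ 26 hours.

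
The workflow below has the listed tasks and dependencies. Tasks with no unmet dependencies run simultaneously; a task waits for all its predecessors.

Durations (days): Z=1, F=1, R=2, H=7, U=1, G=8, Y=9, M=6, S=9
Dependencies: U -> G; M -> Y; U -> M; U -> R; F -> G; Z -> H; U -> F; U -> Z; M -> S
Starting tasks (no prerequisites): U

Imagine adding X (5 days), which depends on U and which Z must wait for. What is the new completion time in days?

16

Originally the plan takes 16 days.
With X inserted, Z now waits for max(U, X).
New critical path: U→M→S = 1+6+9 = 16 ⇒ 16 days.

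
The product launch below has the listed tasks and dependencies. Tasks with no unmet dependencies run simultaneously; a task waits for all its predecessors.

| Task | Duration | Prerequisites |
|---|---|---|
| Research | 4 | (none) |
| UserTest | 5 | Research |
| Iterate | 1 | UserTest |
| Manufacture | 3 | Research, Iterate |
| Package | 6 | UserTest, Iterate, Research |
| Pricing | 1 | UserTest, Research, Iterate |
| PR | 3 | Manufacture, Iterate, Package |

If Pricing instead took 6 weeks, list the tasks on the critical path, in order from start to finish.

Research, UserTest, Iterate, Package, PR

As given, the longest chain is Research→UserTest→Iterate→Package→PR = 4+5+1+6+3 = 19, so the finish is 19 weeks.
Pricing has 8 weeks of float (longest path through it is 11).
The critical path is still Research→UserTest→Iterate→Package→PR; finish is now 19 weeks.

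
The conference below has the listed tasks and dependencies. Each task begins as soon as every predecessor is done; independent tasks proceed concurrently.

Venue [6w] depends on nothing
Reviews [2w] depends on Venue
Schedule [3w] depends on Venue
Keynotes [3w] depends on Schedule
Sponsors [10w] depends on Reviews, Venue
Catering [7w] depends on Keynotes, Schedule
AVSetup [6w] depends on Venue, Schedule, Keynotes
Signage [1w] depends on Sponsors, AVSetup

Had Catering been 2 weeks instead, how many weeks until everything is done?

19

Actual critical path: Venue→Schedule→Keynotes→Catering = 6+3+3+7 = 19 ⇒ 19 weeks.
Since Catering is critical, the -5 change carries straight to that chain (now 14 weeks).
Now Venue→Reviews→Sponsors→Signage = 6+2+10+1 = 19 is longest, so the finish becomes 19 weeks.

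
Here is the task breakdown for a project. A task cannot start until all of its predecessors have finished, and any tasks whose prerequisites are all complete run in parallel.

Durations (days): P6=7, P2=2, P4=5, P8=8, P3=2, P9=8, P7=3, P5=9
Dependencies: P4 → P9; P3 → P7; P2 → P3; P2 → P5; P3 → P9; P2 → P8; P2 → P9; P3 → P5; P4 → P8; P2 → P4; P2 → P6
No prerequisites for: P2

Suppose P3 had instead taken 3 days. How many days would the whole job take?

Actual critical path: P2→P4→P8 = 2+5+8 = 15 ⇒ 15 days.
The longest path through P3 is only 13 days, so P3 has float 2.
No other chain overtakes it, so the finish is 15 days.

15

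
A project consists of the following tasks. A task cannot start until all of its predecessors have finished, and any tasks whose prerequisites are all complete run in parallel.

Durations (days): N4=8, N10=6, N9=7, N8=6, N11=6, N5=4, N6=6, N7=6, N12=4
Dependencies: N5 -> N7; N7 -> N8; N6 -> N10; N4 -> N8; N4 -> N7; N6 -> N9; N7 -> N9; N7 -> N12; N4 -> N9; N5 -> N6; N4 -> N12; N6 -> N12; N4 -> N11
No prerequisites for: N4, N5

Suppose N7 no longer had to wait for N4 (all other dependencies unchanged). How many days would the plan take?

With the dependency in place, N4→N7→N9 = 8+6+7 = 21 sets the finish at 21 days.
Without N4→N7, N7's earliest start moves from 8 to 4.
New critical path: N5→N6→N9 = 4+6+7 = 17 ⇒ 17 days.

17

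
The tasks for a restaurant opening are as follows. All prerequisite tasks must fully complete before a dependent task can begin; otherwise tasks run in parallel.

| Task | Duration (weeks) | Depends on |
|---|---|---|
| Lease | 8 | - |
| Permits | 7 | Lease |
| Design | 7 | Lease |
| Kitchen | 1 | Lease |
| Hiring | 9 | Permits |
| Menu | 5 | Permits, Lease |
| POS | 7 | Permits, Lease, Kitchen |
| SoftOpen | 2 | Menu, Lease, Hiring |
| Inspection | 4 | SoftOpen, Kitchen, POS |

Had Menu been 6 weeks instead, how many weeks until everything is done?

Baseline: Lease→Permits→Hiring→SoftOpen→Inspection = 8+7+9+2+4 = 30 → 30 weeks.
Menu has 4 weeks of float (longest path through it is 26).
No other chain overtakes it, so the finish is 30 weeks.

30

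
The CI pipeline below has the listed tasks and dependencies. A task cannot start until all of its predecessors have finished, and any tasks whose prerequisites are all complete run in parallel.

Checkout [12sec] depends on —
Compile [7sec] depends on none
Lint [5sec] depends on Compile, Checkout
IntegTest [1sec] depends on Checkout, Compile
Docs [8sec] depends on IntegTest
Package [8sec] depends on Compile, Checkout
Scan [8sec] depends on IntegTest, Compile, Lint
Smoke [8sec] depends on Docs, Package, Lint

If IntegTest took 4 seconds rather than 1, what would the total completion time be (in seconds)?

32

Critical path before the change: Checkout→IntegTest→Docs→Smoke = 12+1+8+8 = 29 giving 29 seconds.
IntegTest lies on that path, so at 4 seconds the path becomes 32 seconds.
That remains the longest chain; total 32 seconds.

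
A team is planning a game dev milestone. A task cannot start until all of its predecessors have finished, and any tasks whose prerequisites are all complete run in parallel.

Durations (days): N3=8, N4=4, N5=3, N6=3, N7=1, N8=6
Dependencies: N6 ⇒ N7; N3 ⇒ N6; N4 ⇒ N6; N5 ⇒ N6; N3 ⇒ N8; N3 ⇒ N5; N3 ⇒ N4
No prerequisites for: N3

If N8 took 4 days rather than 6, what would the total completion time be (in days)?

16

Actual critical path: N3→N4→N6→N7 = 8+4+3+1 = 16 ⇒ 16 days.
N8 has 2 days of float (longest path through it is 14).
No other chain overtakes it, so the finish is 16 days.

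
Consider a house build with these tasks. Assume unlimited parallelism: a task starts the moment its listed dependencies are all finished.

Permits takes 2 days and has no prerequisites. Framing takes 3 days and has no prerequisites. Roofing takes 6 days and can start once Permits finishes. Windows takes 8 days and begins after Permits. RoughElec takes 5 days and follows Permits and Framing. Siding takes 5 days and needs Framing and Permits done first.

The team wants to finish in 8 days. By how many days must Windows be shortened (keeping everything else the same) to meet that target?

2

Current finish: 10 days; target: 8.
Windows is on every critical path, so each day cut from Windows cuts the finish by one (this holds down to a finish of 8).
Need 10 − 8 = 2 days off Windows → Windows becomes 6 days, finish becomes 8.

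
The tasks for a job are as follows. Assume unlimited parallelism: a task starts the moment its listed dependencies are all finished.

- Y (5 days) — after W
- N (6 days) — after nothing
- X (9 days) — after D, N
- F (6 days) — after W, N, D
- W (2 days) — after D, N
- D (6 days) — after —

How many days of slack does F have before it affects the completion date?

N→X = 6+9 = 15 sets the makespan at 15 days.
Longest path through F: 14 days (earliest finish 14, latest finish 15).
Slack of F = 9 − 8 = 1 day.

1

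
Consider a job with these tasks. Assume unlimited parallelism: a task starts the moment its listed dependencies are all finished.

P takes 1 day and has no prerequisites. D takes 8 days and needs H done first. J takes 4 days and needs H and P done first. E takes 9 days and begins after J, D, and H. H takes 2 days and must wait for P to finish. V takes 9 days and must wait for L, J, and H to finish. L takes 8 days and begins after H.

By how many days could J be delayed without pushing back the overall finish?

4

The longest chain is P→H→L→V = 1+2+8+9 = 20; overall finish 20 days.
The longest chain containing J totals 16 days.
Slack of J = 7 − 3 = 4 days.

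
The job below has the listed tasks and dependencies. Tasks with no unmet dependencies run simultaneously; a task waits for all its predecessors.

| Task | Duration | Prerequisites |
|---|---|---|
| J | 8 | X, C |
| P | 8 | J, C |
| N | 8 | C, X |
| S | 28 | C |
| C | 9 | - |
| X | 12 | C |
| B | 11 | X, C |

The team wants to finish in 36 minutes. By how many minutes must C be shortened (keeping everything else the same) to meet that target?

1

Current finish: 37 minutes; target: 36.
C is on every critical path, so each minute cut from C cuts the finish by one (this holds down to a finish of 29).
Need 37 − 36 = 1 minute off C → C becomes 8 minutes, finish becomes 36.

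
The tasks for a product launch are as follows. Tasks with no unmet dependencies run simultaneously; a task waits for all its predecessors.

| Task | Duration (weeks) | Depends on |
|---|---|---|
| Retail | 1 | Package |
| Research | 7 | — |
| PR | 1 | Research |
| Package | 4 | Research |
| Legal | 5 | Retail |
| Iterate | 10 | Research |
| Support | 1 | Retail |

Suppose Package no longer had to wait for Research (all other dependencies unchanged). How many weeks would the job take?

17

Original critical path: Research→Iterate = 7+10 = 17 ⇒ 17 weeks.
Without Research→Package, Package's earliest start moves from 7 to 0.
New critical path: Research→Iterate = 7+10 = 17 ⇒ 17 weeks.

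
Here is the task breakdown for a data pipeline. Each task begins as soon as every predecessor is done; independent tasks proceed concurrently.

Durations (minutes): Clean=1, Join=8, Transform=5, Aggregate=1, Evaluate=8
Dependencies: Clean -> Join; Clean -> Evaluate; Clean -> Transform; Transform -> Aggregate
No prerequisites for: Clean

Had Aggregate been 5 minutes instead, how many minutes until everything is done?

11

Baseline: Clean→Join = 1+8 = 9 → 9 minutes.
Aggregate has 2 minutes of float (longest path through it is 7).
Now Clean→Transform→Aggregate = 1+5+5 = 11 is longest, so the finish becomes 11 minutes.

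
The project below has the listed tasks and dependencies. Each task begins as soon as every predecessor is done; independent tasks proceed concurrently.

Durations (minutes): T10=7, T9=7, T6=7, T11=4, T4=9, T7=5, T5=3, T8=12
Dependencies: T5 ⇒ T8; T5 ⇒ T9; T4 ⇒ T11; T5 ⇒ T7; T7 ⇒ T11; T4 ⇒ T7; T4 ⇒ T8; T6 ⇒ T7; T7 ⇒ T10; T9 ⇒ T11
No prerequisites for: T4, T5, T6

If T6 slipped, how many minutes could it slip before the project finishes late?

2

The longest chain is T4→T7→T10 = 9+5+7 = 21; overall finish 21 minutes.
The longest chain containing T6 totals 19 minutes.
Slack of T6 = 2 − 0 = 2 minutes.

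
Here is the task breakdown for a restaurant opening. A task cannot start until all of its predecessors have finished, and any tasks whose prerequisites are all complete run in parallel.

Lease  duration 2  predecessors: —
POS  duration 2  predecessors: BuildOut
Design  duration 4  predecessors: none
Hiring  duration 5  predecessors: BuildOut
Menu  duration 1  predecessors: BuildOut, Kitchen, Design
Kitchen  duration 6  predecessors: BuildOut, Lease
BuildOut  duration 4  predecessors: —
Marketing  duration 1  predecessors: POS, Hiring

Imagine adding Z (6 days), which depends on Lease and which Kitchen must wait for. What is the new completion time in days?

15

Originally the project takes 11 days.
With Z inserted, Kitchen now waits for max(BuildOut, Lease, Z).
New critical path: Lease→Z→Kitchen→Menu = 2+6+6+1 = 15 ⇒ 15 days.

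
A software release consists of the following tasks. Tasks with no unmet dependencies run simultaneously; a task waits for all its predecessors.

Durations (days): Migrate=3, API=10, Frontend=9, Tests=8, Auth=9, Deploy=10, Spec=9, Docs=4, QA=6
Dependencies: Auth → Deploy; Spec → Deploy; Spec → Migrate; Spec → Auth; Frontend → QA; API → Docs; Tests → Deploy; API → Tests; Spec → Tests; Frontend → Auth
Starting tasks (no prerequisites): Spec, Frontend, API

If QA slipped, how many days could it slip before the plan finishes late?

13

The longest chain is Spec→Auth→Deploy = 9+9+10 = 28; overall finish 28 days.
Longest path through QA: 15 days (earliest finish 15, latest finish 28).
So QA can slip 28 − 15 = 13 days.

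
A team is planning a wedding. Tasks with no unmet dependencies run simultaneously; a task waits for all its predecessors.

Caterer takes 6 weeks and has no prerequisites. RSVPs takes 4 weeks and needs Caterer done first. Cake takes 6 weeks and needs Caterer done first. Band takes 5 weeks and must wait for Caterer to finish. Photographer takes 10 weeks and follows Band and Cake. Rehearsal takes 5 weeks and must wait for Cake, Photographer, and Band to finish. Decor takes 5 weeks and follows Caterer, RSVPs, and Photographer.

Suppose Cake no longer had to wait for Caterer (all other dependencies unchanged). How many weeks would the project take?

With the dependency in place, Caterer→Cake→Photographer→Rehearsal = 6+6+10+5 = 27 sets the finish at 27 weeks.
Without Caterer→Cake, Cake's earliest start moves from 6 to 0.
After: Caterer→Band→Photographer→Rehearsal = 6+5+10+5 = 26 → 26 weeks.

26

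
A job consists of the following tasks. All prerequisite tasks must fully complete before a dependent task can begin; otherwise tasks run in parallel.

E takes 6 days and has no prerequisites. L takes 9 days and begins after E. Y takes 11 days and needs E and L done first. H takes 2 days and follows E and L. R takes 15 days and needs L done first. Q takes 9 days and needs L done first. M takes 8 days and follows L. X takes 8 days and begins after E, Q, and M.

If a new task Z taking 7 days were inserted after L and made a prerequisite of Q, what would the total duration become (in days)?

39

Originally the job takes 32 days.
With Z inserted, Q now waits for max(L, Z).
New critical path: E→L→Z→Q→X = 6+9+7+9+8 = 39 ⇒ 39 days.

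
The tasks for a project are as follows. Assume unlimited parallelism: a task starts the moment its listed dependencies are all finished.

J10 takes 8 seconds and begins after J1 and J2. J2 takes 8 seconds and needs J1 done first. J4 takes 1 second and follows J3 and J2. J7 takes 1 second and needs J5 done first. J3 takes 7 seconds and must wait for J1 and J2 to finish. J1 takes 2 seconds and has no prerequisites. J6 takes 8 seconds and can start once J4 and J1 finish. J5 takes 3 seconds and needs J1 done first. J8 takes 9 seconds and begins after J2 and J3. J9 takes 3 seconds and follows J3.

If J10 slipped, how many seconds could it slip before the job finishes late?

8

The longest chain is J1→J2→J3→J4→J6 = 2+8+7+1+8 = 26; overall finish 26 seconds.
Longest path through J10: 18 seconds (earliest finish 18, latest finish 26).
Float = 26 − 18 = 8.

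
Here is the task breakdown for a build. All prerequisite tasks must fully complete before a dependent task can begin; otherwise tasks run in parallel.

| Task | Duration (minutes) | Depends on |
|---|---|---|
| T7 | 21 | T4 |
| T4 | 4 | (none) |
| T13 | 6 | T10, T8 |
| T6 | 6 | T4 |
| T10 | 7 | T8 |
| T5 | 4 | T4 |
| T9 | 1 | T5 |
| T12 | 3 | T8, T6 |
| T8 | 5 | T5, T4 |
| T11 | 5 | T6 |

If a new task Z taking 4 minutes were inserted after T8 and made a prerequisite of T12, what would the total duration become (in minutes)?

26

Originally the build takes 26 minutes.
With Z inserted, T12 now waits for max(T8, T6, Z).
New critical path: T4→T5→T8→T10→T13 = 4+4+5+7+6 = 26 ⇒ 26 minutes.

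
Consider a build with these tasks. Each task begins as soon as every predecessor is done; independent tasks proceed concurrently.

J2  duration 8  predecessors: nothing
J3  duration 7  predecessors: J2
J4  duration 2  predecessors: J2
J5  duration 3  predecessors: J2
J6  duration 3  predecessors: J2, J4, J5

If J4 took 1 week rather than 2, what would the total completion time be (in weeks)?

Baseline: J2→J3 = 8+7 = 15 → 15 weeks.
J4 has 2 weeks of float (longest path through it is 13).
That remains the longest chain; total 15 weeks.

15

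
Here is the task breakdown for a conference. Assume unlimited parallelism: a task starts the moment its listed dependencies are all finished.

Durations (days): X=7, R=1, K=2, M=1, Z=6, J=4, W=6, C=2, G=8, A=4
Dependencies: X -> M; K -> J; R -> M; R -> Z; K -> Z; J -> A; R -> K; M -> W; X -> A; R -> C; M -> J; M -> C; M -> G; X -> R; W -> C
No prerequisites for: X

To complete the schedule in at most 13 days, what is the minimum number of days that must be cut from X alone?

Current finish: 18 days; target: 13.
X is on every critical path, so each day cut from X cuts the finish by one (this holds down to a finish of 12).
Need 18 − 13 = 5 days off X → X becomes 2 days, finish becomes 13.

5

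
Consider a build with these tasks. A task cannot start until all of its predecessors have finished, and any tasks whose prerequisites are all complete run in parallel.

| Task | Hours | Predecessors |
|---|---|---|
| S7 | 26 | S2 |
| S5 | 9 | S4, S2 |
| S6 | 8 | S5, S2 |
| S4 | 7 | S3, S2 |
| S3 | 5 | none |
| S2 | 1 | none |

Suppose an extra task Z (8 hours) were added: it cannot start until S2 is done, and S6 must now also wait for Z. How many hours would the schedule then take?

Originally the schedule takes 29 hours.
With Z inserted, S6 now waits for max(S5, S2, Z).
New critical path: S3→S4→S5→S6 = 5+7+9+8 = 29 ⇒ 29 hours.

29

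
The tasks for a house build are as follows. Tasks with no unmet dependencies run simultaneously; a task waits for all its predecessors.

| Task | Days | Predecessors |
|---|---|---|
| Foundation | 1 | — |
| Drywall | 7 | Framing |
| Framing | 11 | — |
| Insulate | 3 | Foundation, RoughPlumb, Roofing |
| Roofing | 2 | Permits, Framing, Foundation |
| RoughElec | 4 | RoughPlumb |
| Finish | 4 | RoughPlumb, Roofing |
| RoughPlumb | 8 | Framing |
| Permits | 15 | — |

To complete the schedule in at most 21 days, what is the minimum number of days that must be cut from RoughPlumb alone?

2

Current finish: 23 days; target: 21.
RoughPlumb is on every critical path, so each day cut from RoughPlumb cuts the finish by one (this holds down to a finish of 21).
Need 23 − 21 = 2 days off RoughPlumb → RoughPlumb becomes 6 days, finish becomes 21.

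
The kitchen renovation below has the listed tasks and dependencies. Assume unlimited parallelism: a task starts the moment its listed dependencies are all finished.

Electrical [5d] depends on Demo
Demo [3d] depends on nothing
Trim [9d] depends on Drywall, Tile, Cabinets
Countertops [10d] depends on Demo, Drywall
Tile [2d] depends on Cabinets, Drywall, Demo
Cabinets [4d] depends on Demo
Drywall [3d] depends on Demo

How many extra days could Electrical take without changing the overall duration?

10

The longest chain is Demo→Cabinets→Tile→Trim = 3+4+2+9 = 18; overall finish 18 days.
Longest path through Electrical: 8 days (earliest finish 8, latest finish 18).
Slack of Electrical = 13 − 3 = 10 days.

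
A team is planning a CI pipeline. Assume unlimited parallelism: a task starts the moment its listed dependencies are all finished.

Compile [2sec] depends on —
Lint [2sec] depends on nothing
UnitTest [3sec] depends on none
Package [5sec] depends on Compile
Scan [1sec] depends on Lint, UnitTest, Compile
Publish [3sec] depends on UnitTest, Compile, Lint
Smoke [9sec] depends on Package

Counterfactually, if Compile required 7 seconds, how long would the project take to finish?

21

Critical path before the change: Compile→Package→Smoke = 2+5+9 = 16 giving 16 seconds.
Compile is on the critical path; changing it to 7 makes that path 21 seconds.
That remains the longest chain; total 21 seconds.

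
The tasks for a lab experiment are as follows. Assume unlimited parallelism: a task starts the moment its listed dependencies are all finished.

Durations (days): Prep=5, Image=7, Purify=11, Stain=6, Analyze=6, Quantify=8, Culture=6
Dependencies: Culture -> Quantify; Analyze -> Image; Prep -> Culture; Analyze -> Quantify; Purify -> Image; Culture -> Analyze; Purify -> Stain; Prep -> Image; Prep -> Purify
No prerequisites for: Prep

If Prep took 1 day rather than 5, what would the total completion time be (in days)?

Baseline: Prep→Culture→Analyze→Quantify = 5+6+6+8 = 25 → 25 days.
Prep is on the critical path; changing it to 1 makes that path 21 days.
That remains the longest chain; total 21 days.

21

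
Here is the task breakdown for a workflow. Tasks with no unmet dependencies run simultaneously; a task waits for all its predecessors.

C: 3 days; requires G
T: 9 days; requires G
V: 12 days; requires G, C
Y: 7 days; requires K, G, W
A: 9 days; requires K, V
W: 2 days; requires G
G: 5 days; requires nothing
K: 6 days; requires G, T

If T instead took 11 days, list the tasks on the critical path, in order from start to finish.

G, T, K, A

Actual critical path: G→T→K→A = 5+9+6+9 = 29 ⇒ 29 days.
Since T is critical, the +2 change carries straight to that chain (now 31 days).
No other chain overtakes it, so the finish is 31 days.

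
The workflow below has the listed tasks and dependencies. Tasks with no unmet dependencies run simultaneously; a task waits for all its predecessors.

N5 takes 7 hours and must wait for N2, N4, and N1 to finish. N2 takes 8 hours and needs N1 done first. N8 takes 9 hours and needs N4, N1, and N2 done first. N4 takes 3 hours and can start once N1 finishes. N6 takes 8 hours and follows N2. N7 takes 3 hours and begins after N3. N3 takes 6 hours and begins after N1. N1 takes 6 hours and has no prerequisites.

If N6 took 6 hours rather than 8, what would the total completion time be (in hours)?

23

Critical path before the change: N1→N2→N8 = 6+8+9 = 23 giving 23 hours.
The longest path through N6 is only 22 hours, so N6 has float 1.
No other chain overtakes it, so the finish is 23 hours.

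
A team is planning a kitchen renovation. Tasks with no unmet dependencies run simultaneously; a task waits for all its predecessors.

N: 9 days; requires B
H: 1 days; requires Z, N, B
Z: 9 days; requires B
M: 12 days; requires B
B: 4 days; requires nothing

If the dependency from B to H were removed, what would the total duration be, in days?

Original critical path: B→M = 4+12 = 16 ⇒ 16 days.
Dropping B→H doesn't change H's earliest start (13); another predecessor still binds.
The longest chain is now B→M = 4+12 = 16, so the project takes 16 days.

16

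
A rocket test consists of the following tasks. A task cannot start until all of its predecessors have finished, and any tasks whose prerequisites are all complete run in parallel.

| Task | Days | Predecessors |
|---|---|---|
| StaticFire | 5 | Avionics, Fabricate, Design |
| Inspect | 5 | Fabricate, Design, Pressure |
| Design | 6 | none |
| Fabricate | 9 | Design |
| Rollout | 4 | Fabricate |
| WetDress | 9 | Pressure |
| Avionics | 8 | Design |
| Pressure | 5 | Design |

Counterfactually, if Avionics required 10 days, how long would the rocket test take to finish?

21

Actual critical path: Design→Fabricate→StaticFire = 6+9+5 = 20 ⇒ 20 days.
Avionics has 1 day of float (longest path through it is 19).
New critical path: Design→Avionics→StaticFire = 6+10+5 = 21 ⇒ 21 days.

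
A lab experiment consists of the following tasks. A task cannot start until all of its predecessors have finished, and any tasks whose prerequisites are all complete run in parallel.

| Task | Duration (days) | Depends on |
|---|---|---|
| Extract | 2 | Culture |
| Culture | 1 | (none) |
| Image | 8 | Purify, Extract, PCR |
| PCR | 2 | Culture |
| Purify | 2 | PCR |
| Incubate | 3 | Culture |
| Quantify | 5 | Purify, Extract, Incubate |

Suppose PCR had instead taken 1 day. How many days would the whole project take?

Baseline: Culture→PCR→Purify→Image = 1+2+2+8 = 13 → 13 days.
PCR lies on that path, so at 1 day the path becomes 12 days.
That remains the longest chain; total 12 days.

12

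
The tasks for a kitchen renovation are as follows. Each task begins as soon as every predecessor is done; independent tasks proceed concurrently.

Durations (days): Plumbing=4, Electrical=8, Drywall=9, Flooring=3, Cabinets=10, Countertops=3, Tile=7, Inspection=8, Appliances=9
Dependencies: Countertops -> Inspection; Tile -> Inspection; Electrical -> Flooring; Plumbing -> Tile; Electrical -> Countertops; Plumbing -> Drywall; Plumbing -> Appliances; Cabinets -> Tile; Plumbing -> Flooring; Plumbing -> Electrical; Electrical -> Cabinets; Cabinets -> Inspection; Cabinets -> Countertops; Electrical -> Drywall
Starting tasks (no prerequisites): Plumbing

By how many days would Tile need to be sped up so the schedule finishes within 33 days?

Current finish: 37 days; target: 33.
Tile is on every critical path, so each day cut from Tile cuts the finish by one (this holds down to a finish of 33).
Need 37 − 33 = 4 days off Tile → Tile becomes 3 days, finish becomes 33.

4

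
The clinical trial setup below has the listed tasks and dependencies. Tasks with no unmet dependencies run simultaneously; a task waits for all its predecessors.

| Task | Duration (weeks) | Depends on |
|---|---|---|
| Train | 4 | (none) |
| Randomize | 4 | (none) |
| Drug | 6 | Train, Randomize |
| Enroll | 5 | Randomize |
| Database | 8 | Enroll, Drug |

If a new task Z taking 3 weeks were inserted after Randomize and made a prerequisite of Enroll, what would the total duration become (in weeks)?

Originally the job takes 18 weeks.
With Z inserted, Enroll now waits for max(Randomize, Z).
New critical path: Randomize→Z→Enroll→Database = 4+3+5+8 = 20 ⇒ 20 weeks.

20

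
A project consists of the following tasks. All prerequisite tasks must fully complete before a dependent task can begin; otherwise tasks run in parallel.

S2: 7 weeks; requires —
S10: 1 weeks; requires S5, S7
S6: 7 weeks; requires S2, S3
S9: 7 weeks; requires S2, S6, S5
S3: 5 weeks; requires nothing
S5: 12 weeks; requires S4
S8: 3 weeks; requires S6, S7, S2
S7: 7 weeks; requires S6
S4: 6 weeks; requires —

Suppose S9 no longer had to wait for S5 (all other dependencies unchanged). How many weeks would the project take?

24

Before: longest chain S4→S5→S9 = 6+12+7 = 25, finish 25.
Without S5→S9, S9's earliest start moves from 18 to 14.
The longest chain is now S2→S6→S7→S8 = 7+7+7+3 = 24, so the project takes 24 weeks.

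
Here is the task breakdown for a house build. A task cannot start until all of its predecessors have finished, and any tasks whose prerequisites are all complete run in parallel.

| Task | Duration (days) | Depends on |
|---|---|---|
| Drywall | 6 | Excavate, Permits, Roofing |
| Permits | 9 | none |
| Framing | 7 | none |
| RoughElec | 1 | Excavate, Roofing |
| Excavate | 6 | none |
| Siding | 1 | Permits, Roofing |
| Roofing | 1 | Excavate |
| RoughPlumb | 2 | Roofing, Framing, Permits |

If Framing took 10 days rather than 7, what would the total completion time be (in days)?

15

Critical path before the change: Permits→Drywall = 9+6 = 15 giving 15 days.
Framing is off the critical path — its longest chain is 9 days, giving 6 of slack.
That remains the longest chain; total 15 days.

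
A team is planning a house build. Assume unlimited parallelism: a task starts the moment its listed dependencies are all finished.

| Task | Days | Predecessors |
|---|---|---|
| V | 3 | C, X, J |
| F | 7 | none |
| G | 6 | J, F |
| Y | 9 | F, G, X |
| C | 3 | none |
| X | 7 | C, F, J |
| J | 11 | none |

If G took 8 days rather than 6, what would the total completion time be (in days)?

Baseline: J→X→Y = 11+7+9 = 27 → 27 days.
G has 1 day of float (longest path through it is 26).
New critical path: J→G→Y = 11+8+9 = 28 ⇒ 28 days.

28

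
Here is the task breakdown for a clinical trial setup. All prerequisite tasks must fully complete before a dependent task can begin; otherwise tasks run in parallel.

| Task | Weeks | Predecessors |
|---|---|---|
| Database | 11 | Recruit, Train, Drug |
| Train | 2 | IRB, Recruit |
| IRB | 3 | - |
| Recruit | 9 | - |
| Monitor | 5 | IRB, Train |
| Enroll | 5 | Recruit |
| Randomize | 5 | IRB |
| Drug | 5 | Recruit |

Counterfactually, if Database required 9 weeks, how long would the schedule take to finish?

Baseline: Recruit→Drug→Database = 9+5+11 = 25 → 25 weeks.
Database lies on that path, so at 9 weeks the path becomes 23 weeks.
The critical path is still Recruit→Drug→Database; finish is now 23 weeks.

23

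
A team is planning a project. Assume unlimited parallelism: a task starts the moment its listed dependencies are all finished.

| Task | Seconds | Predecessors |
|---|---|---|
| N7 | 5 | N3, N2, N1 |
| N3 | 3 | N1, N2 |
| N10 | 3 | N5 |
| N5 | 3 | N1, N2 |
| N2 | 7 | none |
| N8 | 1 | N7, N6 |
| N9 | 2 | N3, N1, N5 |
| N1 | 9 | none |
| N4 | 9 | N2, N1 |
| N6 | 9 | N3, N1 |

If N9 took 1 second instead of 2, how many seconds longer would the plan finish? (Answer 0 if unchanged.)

Critical path before the change: N1→N3→N6→N8 = 9+3+9+1 = 22 giving 22 seconds.
N9 has 8 seconds of float (longest path through it is 14).
That remains the longest chain; total 22 seconds.
Change in finish: 22 − 22 = +0 seconds.

0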